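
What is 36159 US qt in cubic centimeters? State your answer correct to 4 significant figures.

1 US quart = 946.353 cubic centimeters.
Then 36159 × 946.353 ≈ 3.422e+7 cm³.

3.422e+7 cm³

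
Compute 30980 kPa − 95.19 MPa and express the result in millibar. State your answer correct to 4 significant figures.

-642100 mbar

30980 kPa = 309800 mbar and 95.19 MPa = 951900 mbar.
309800 − 951900 ≈ -642100 mbar.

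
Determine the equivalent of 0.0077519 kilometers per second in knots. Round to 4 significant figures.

1 km/s = 1943.84 knots.
So 0.0077519 × 1943.84 ≈ 15.07 kn.

15.07 knots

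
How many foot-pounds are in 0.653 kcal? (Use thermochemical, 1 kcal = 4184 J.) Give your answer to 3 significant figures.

1 kcal = 3085.96 ft·lbf.
0.653 × 3085.96 ≈ 2020 ft·lbf.

2020 ft·lbf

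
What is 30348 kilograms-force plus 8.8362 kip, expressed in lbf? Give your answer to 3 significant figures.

75700 lbf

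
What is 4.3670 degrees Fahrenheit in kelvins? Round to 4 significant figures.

K = (°F + 459.67) × 5/9.
Applying the formula gives 257.8 K.

257.8 kelvins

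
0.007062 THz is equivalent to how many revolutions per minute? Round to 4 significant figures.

1 terahertz = 6.00000 × 10^13 revolutions per minute.
Thus 0.007062 × 6.00000 × 10^13 ≈ 4.237 × 10^11 rpm.

4.237 × 10^11 rpm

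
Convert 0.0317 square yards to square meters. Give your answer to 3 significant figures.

0.0265 square meters

1 square yard = 0.836127 m².
Then 0.0317 × 0.836127 ≈ 0.0265 m².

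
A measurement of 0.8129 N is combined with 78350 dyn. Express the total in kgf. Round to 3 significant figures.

0.8129 N = 0.0828927 kgf and 78350 dyn = 0.0798948 kgf.
0.0828927 + 0.0798948 ≈ 0.163 kgf.

0.163 kgf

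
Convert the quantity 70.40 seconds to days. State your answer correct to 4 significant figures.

1 s = 1.15741e-5 d.
70.40 × 1.15741e-5 ≈ 0.0008148 d.

0.0008148 days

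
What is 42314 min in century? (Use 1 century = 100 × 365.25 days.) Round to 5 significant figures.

0.00080451 centuries

1 min = 1.90129 × 10^-8 centuries.
Thus 42314 × 1.90129 × 10^-8 ≈ 0.00080451 century.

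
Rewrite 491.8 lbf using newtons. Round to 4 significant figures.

1 pound-force = 4.44822 N.
So 491.8 × 4.44822 ≈ 2188 N.

2188 newtons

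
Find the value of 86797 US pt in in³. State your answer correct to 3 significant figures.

1 US pint = 28.8750 in³.
Thus 86797 × 28.8750 ≈ 2.51 × 10^6 in³.

2.51 × 10^6 in³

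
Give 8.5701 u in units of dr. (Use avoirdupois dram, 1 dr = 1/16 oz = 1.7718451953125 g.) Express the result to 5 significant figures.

8.0317 × 10^-24 drams

1 atomic mass unit = 9.37181 × 10^-25 drams.
So 8.5701 × 9.37181 × 10^-25 ≈ 8.0317 × 10^-24 dr.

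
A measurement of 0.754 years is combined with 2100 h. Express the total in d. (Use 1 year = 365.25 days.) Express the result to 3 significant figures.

0.754 yr = 275.3985 d and 2100 h = 87.50000 d.
275.3985 + 87.50000 ≈ 363 d.

363 d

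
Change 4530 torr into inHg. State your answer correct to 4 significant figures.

178.3 inHg

1 torr = 0.0393701 inHg.
Thus 4530 × 0.0393701 ≈ 178.3 inHg.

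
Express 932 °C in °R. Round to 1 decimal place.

2169.3 °R

°R = (°C + 273.15) × 9/5.
Applying the formula gives 2169.3 °R.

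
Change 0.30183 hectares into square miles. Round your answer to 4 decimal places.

0.0012 mi²

1 hectare = 0.00386102 mi².
0.30183 × 0.00386102 ≈ 0.0012 mi².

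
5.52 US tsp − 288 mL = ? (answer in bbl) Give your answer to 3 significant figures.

5.52 US tsp = 0.000171131 bbl and 288 mL = 0.00181147 bbl.
0.000171131 − 0.00181147 ≈ -0.00164 bbl.

-0.00164 bbl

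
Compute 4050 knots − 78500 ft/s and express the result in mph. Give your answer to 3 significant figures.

-48900 miles per hour

4050 kn = 4660.66 mph and 78500 ft/s = 53522.7 mph.
4660.66 − 53522.7 ≈ -48900 mph.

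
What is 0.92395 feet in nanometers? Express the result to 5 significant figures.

2.8162 × 10^8 nanometers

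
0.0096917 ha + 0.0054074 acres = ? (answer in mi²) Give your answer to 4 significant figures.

4.587e-5 square miles

0.0096917 ha = 3.74199e-5 mi² and 0.0054074 acre = 8.44906e-6 mi².
3.74199e-5 + 8.44906e-6 ≈ 4.587e-5 mi².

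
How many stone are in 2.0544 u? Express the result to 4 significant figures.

5.372 × 10^-28 stone

1 atomic mass unit = 2.61490 × 10^-28 st.
2.0544 × 2.61490 × 10^-28 ≈ 5.372 × 10^-28 st.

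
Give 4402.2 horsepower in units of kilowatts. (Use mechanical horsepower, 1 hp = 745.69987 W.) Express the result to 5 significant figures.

1 hp = 0.745700 kilowatts.
Then 4402.2 × 0.745700 ≈ 3282.7 kW.

3282.7 kW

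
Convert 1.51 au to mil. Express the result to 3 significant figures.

1 astronomical unit = 5.88968e+15 mil.
Then 1.51 × 5.88968e+15 ≈ 8.89e+15 mil.

8.89e+15 mil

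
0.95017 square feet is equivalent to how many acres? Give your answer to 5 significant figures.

2.1813 × 10^-5 acres

1 ft² = 2.29568 × 10^-5 acres.
0.95017 × 2.29568 × 10^-5 ≈ 2.1813 × 10^-5 acre.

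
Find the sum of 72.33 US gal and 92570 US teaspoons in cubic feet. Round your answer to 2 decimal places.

72.33 US gal = 9.66911 ft³ and 92570 US tsp = 16.1130 ft³.
9.66911 + 16.1130 ≈ 25.78 ft³.

25.78 ft³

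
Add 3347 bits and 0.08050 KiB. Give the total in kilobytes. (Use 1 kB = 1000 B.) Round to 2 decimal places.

3347 bit = 0.418375 kB and 0.08050 KiB = 0.0824320 kB.
0.418375 + 0.0824320 ≈ 0.50 kB.

0.50 kB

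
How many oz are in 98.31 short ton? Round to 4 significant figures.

1 short ton = 32000.0 oz.
Then 98.31 × 32000.0 ≈ 3.146e+6 oz.

3.146e+6 oz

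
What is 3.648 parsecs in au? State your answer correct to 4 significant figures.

752500 au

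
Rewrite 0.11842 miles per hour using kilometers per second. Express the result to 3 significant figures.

5.29e-5 km/s

1 mile per hour = 0.000447040 km/s.
Thus 0.11842 × 0.000447040 ≈ 5.29e-5 km/s.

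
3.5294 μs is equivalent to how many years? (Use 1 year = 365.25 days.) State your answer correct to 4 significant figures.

1.118e-13 yr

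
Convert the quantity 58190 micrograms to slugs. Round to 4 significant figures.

1 μg = 6.85218e-11 slug.
58190 × 6.85218e-11 ≈ 3.987e-6 slug.

3.987e-6 slug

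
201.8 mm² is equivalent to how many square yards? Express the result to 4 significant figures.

0.0002414 square yards

1 square millimeter = 1.19599 × 10^-6 square yards.
Then 201.8 × 1.19599 × 10^-6 ≈ 0.0002414 yd².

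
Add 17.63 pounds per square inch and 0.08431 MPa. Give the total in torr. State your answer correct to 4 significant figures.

1544 torr

17.63 psi = 911.734 torr and 0.08431 MPa = 632.377 torr.
911.734 + 632.377 ≈ 1544 torr.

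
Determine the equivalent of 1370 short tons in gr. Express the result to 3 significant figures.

1 short ton = 1.40000e+7 gr.
1370 × 1.40000e+7 ≈ 1.92e+10 gr.

1.92e+10 grains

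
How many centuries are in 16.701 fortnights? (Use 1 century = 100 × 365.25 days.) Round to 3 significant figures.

0.00640 century

1 fortnight = 0.000383299 centuries.
Thus 16.701 × 0.000383299 ≈ 0.00640 century.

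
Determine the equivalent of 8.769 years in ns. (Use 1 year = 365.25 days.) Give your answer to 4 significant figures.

2.767e+17 ns

1 yr = 3.15576e+16 ns.
Then 8.769 × 3.15576e+16 ≈ 2.767e+17 ns.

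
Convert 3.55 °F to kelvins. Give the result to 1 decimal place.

K = (°F + 459.67) × 5/9.
Applying the formula gives 257.3 K.

257.3 kelvins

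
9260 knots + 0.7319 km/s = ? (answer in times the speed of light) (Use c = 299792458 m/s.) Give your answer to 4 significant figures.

1.833e-5 c

9260 kn = 1.58902e-5 c and 0.7319 km/s = 2.44136e-6 c.
1.58902e-5 + 2.44136e-6 ≈ 1.833e-5 c.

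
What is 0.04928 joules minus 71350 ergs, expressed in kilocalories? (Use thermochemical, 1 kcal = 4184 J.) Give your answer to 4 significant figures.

1.007 × 10^-5 kilocalories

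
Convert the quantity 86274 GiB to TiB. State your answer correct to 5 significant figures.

84.252 TiB

1 GiB = 0.0009765625 TiB.
86274 × 0.0009765625 ≈ 84.252 TiB.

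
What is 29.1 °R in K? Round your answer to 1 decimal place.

°R = K × 9/5.
Applying the formula gives 16.2 K.

16.2 K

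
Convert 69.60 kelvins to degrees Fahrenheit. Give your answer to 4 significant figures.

K = (°F + 459.67) × 5/9.
Applying the formula gives -334.4 °F.

-334.4 °F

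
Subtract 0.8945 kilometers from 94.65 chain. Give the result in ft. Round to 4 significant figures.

3312 ft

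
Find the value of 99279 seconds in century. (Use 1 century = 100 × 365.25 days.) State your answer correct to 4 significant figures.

3.146e-5 century

1 second = 3.16881e-10 century.
99279 × 3.16881e-10 ≈ 3.146e-5 century.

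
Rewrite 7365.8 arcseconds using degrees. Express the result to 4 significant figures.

2.046 °

1 arcsecond = 0.000277778 °.
So 7365.8 × 0.000277778 ≈ 2.046 °.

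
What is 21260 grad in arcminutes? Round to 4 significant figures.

1 grad = 54.0000 arcminutes.
21260 × 54.0000 ≈ 1.148 × 10^6 arcmin.

1.148 × 10^6 arcmin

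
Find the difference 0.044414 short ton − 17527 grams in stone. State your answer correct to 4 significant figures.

3.585 stone

0.044414 short ton = 6.34486 st and 17527 g = 2.76003 st.
6.34486 − 2.76003 ≈ 3.585 st.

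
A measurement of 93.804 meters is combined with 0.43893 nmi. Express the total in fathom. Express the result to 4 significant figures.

495.8 fathoms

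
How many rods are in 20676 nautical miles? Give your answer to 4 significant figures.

7.614e+6 rod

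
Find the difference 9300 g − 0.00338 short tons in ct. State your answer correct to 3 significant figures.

9300 g = 46500.0 ct and 0.00338 short ton = 15331.4 ct.
46500.0 − 15331.4 ≈ 31200 ct.

31200 carats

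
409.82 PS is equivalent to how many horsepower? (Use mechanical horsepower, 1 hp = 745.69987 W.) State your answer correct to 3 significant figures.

1 metric horsepower = 0.986320 hp.
Thus 409.82 × 0.986320 ≈ 404 hp.

404 horsepower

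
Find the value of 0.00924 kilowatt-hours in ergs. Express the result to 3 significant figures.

1 kWh = 3.60000 × 10^13 erg.
Then 0.00924 × 3.60000 × 10^13 ≈ 3.33 × 10^11 erg.

3.33 × 10^11 erg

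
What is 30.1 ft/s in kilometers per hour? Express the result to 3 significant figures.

1 foot per second = 1.09728 km/h.
Then 30.1 × 1.09728 ≈ 33.0 km/h.

33.0 kilometers per hour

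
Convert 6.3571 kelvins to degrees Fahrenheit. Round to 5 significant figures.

K = (°F + 459.67) × 5/9.
Applying the formula gives -448.23 °F.

-448.23 degrees Fahrenheit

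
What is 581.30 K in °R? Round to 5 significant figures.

°R = K × 9/5.
Applying the formula gives 1046.3 °R.

1046.3 degrees Rankine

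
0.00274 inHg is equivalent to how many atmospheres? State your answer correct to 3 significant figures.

9.16 × 10^-5 atm

1 inch of mercury = 0.0334211 atm.
Thus 0.00274 × 0.0334211 ≈ 9.16 × 10^-5 atm.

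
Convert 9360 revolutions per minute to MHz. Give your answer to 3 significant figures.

0.000156 megahertz

1 revolution per minute = 1.66667 × 10^-8 MHz.
9360 × 1.66667 × 10^-8 ≈ 0.000156 MHz.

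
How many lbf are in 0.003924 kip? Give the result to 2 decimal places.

3.92 lbf

1 kip = 1000.00 lbf.
Thus 0.003924 × 1000.00 ≈ 3.92 lbf.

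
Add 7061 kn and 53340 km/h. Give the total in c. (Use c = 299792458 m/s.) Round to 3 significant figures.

7061 kn = 1.21167e-5 c and 53340 km/h = 4.94231e-5 c.
1.21167e-5 + 4.94231e-5 ≈ 6.15e-5 c.

6.15e-5 c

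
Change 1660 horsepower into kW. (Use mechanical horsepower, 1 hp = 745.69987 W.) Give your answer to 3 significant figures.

1240 kW

1 horsepower = 0.745700 kW.
1660 × 0.745700 ≈ 1240 kW.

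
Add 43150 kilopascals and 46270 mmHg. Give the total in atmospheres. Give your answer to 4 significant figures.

43150 kPa = 425.857 atm and 46270 mmHg = 60.8816 atm.
425.857 + 60.8816 ≈ 486.7 atm.

486.7 atmospheres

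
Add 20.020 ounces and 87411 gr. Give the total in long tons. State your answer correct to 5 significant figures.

20.020 oz = 0.000558594 long ton and 87411 gr = 0.00557468 long ton.
0.000558594 + 0.00557468 ≈ 0.0061333 long ton.

0.0061333 long ton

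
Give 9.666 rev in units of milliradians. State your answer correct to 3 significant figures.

1 revolution = 6283.19 milliradians.
Then 9.666 × 6283.19 ≈ 60700 mrad.

60700 mrad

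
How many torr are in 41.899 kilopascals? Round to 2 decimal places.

1 kPa = 7.50062 torr.
Thus 41.899 × 7.50062 ≈ 314.27 torr.

314.27 torr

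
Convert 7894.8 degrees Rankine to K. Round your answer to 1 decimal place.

4386.0 K

°R = K × 9/5.
Applying the formula gives 4386.0 K.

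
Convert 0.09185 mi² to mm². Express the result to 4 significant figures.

2.379e+11 mm²

1 square mile = 2.58999e+12 mm².
0.09185 × 2.58999e+12 ≈ 2.379e+11 mm².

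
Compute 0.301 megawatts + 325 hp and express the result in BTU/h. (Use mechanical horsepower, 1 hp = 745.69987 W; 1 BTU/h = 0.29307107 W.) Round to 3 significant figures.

0.301 MW = 1.02705 × 10^6 BTU/h and 325 hp = 826941 BTU/h.
1.02705 × 10^6 + 826941 ≈ 1.85 × 10^6 BTU/h.

1.85 × 10^6 BTU/h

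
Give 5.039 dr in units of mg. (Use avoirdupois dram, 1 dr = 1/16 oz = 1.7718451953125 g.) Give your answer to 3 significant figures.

8930 mg

1 dram = 1771.85 milligrams.
Thus 5.039 × 1771.85 ≈ 8930 mg.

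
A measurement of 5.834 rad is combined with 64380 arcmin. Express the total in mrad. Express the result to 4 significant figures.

24560 milliradians

5.834 rad = 5834.00 mrad and 64380 arcmin = 18727.4 mrad.
5834.00 + 18727.4 ≈ 24560 mrad.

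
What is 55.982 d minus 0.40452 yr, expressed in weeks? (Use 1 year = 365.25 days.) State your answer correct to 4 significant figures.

55.982 d = 7.99743 wk and 0.40452 yr = 21.1073 wk.
7.99743 − 21.1073 ≈ -13.11 wk.

-13.11 wk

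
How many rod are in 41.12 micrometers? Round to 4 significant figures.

8.176e-6 rod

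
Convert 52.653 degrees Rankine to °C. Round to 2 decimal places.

-243.90 degrees Celsius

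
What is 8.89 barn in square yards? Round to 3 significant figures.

1.06 × 10^-27 square yards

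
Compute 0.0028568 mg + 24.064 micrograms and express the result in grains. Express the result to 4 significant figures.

0.0028568 mg = 4.40872 × 10^-5 gr and 24.064 μg = 0.000371364 gr.
4.40872 × 10^-5 + 0.000371364 ≈ 0.0004155 gr.

0.0004155 gr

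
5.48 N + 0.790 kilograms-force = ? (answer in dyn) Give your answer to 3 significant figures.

1.32e+6 dynes

5.48 N = 548000 dyn and 0.790 kgf = 774725 dyn.
548000 + 774725 ≈ 1.32e+6 dyn.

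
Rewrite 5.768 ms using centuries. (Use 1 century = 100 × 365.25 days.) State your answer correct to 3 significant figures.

1.83 × 10^-12 centuries

1 ms = 3.16881 × 10^-13 centuries.
Then 5.768 × 3.16881 × 10^-13 ≈ 1.83 × 10^-12 century.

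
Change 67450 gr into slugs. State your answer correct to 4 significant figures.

0.2995 slugs

1 grain = 4.44014 × 10^-6 slug.
So 67450 × 4.44014 × 10^-6 ≈ 0.2995 slug.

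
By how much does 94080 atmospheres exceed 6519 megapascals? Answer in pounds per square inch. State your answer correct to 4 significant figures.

94080 atm = 1.38259 × 10^6 psi and 6519 MPa = 945501 psi.
1.38259 × 10^6 − 945501 ≈ 437100 psi.

437100 psi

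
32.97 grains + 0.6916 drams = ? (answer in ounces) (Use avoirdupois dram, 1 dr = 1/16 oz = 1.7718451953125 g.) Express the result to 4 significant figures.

32.97 gr = 0.0753600 oz and 0.6916 dr = 0.0432250 oz.
0.0753600 + 0.0432250 ≈ 0.1186 oz.

0.1186 ounces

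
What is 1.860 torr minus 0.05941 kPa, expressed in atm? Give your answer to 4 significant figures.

1.860 torr = 0.00244737 atm and 0.05941 kPa = 0.000586331 atm.
0.00244737 − 0.000586331 ≈ 0.001861 atm.

0.001861 atm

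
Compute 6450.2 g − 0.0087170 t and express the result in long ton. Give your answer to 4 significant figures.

-0.002231 long ton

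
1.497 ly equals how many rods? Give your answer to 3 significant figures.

2.82e+15 rod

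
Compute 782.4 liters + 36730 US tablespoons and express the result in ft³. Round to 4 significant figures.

46.81 ft³

782.4 L = 27.6302 ft³ and 36730 US tbsp = 19.1800 ft³.
27.6302 + 19.1800 ≈ 46.81 ft³.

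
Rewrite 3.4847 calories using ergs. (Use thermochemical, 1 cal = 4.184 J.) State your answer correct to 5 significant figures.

1 calorie = 4.18400e+7 ergs.
Then 3.4847 × 4.18400e+7 ≈ 1.4580e+8 erg.

1.4580e+8 erg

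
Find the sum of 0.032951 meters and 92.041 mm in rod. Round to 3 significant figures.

0.032951 m = 0.00655194 rod and 92.041 mm = 0.0183013 rod.
0.00655194 + 0.0183013 ≈ 0.0249 rod.

0.0249 rods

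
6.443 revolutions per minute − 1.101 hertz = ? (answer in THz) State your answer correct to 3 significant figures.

-9.94e-13 terahertz

6.443 rpm = 1.07383e-13 THz and 1.101 Hz = 1.10100e-12 THz.
1.07383e-13 − 1.10100e-12 ≈ -9.94e-13 THz.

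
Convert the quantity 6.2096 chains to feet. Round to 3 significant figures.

1 chain = 66.0000 feet.
Then 6.2096 × 66.0000 ≈ 410 ft.

410 feet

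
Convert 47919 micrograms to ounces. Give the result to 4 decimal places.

1 microgram = 3.52740e-8 oz.
Then 47919 × 3.52740e-8 ≈ 0.0017 oz.

0.0017 ounces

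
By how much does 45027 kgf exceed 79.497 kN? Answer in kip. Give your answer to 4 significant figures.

45027 kgf = 99.2675 kip and 79.497 kN = 17.8716 kip.
99.2675 − 17.8716 ≈ 81.40 kip.

81.40 kip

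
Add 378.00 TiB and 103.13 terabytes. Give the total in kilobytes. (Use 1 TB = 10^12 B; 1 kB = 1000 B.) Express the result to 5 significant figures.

5.1875 × 10^11 kB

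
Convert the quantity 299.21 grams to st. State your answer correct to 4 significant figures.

1 gram = 0.000157473 st.
Then 299.21 × 0.000157473 ≈ 0.04712 st.

0.04712 stone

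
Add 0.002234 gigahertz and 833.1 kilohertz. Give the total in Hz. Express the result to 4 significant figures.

3.067 × 10^6 Hz

0.002234 GHz = 2.23400 × 10^6 Hz and 833.1 kHz = 833100 Hz.
2.23400 × 10^6 + 833100 ≈ 3.067 × 10^6 Hz.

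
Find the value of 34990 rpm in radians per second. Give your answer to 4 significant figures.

3664 rad/s

1 revolution per minute = 0.104720 radians per second.
34990 × 0.104720 ≈ 3664 rad/s.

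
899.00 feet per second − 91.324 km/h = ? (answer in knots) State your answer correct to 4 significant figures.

483.3 kn

899.00 ft/s = 532.643 kn and 91.324 km/h = 49.3110 kn.
532.643 − 49.3110 ≈ 483.3 kn.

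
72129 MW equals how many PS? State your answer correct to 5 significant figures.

1 megawatt = 1359.62 PS.
So 72129 × 1359.62 ≈ 9.8068e+7 PS.

9.8068e+7 PS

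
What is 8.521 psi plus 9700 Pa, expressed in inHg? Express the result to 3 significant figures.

20.2 inches of mercury

8.521 psi = 17.3489 inHg and 9700 Pa = 2.86441 inHg.
17.3489 + 2.86441 ≈ 20.2 inHg.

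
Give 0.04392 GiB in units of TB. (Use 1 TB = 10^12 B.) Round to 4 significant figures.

4.716e-5 TB

1 gibibyte = 0.00107374 TB.
Thus 0.04392 × 0.00107374 ≈ 4.716e-5 TB.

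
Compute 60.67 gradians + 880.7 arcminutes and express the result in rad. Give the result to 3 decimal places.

1.209 rad

60.67 grad = 0.953002 rad and 880.7 arcmin = 0.256185 rad.
0.953002 + 0.256185 ≈ 1.209 rad.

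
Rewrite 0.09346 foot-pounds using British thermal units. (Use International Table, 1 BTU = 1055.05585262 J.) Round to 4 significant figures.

1 ft·lbf = 0.00128507 BTU.
Thus 0.09346 × 0.00128507 ≈ 0.0001201 BTU.

0.0001201 British thermal units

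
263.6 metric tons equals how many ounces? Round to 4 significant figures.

9.298 × 10^6 ounces

1 metric ton = 35274.0 oz.
263.6 × 35274.0 ≈ 9.298 × 10^6 oz.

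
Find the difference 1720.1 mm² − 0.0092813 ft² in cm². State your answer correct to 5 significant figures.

1720.1 mm² = 17.2010 cm² and 0.0092813 ft² = 8.62261 cm².
17.2010 − 8.62261 ≈ 8.5784 cm².

8.5784 cm²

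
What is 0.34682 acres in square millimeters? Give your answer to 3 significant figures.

1.40 × 10^9 mm²

1 acre = 4.04686 × 10^9 mm².
So 0.34682 × 4.04686 × 10^9 ≈ 1.40 × 10^9 mm².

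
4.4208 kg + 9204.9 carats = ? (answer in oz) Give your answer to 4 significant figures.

220.9 ounces

4.4208 kg = 155.939 oz and 9204.9 ct = 64.9387 oz.
155.939 + 64.9387 ≈ 220.9 oz.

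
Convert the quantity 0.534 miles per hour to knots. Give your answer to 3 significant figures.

0.464 kn

1 mile per hour = 0.868976 kn.
So 0.534 × 0.868976 ≈ 0.464 kn.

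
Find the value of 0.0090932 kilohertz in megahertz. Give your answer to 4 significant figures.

9.093 × 10^-6 MHz

1 kHz = 0.00100000 MHz.
So 0.0090932 × 0.00100000 ≈ 9.093 × 10^-6 MHz.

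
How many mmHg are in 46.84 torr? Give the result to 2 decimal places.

1 torr = 1.00000 mmHg.
46.84 × 1.00000 ≈ 46.84 mmHg.

46.84 millimeters of mercury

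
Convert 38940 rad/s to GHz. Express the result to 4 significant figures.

1 rad/s = 1.59155 × 10^-10 GHz.
Thus 38940 × 1.59155 × 10^-10 ≈ 6.197 × 10^-6 GHz.

6.197 × 10^-6 GHz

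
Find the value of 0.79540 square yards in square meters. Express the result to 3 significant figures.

1 square yard = 0.836127 m².
Then 0.79540 × 0.836127 ≈ 0.665 m².

0.665 square meters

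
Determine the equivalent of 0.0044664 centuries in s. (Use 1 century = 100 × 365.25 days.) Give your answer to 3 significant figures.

1 century = 3.15576 × 10^9 s.
Thus 0.0044664 × 3.15576 × 10^9 ≈ 1.41 × 10^7 s.

1.41 × 10^7 s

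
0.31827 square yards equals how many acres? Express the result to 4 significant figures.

6.576 × 10^-5 acre

1 yd² = 0.000206612 acre.
0.31827 × 0.000206612 ≈ 6.576 × 10^-5 acre.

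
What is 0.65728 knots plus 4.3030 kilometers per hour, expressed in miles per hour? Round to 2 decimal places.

3.43 mph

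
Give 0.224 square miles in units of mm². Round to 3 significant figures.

1 mi² = 2.58999e+12 mm².
Then 0.224 × 2.58999e+12 ≈ 5.80e+11 mm².

5.80e+11 mm²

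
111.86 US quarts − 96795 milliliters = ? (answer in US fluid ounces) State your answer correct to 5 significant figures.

306.49 US fl oz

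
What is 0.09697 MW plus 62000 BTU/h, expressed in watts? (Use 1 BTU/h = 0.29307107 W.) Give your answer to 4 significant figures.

115100 W

0.09697 MW = 96970.0 W and 62000 BTU/h = 18170.4 W.
96970.0 + 18170.4 ≈ 115100 W.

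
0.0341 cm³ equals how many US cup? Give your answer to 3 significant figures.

0.000144 US cup

1 cubic centimeter = 0.00422675 US cups.
So 0.0341 × 0.00422675 ≈ 0.000144 US cup.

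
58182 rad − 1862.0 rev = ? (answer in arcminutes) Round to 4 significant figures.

1.598 × 10^8 arcminutes

58182 rad = 2.00015 × 10^8 arcmin and 1862.0 rev = 4.02192 × 10^7 arcmin.
2.00015 × 10^8 − 4.02192 × 10^7 ≈ 1.598 × 10^8 arcmin.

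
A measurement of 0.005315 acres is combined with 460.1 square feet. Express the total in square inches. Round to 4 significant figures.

99590 in²

0.005315 acre = 33339.1 in² and 460.1 ft² = 66254.4 in².
33339.1 + 66254.4 ≈ 99590 in².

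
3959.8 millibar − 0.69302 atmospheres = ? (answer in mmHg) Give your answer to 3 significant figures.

2440 mmHg

3959.8 mbar = 2970.09 mmHg and 0.69302 atm = 526.695 mmHg.
2970.09 − 526.695 ≈ 2440 mmHg.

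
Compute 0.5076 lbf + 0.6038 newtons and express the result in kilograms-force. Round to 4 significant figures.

0.2918 kgf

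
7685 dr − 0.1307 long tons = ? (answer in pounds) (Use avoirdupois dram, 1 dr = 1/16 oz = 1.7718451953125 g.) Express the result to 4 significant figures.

-262.7 lb

7685 dr = 30.0195 lb and 0.1307 long ton = 292.768 lb.
30.0195 − 292.768 ≈ -262.7 lb.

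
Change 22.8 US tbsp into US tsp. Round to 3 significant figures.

1 US tbsp = 3.00000 US tsp.
22.8 × 3.00000 ≈ 68.4 US tsp.

68.4 US tsp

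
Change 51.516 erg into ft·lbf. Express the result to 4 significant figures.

3.800 × 10^-6 ft·lbf

1 erg = 7.37562 × 10^-8 foot-pounds.
Thus 51.516 × 7.37562 × 10^-8 ≈ 3.800 × 10^-6 ft·lbf.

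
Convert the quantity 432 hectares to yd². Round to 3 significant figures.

5.17 × 10^6 yd²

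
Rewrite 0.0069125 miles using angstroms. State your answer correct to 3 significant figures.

1 mi = 1.60934e+13 Å.
Then 0.0069125 × 1.60934e+13 ≈ 1.11e+11 Å.

1.11e+11 angstroms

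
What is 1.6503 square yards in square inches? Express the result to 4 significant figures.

2139 in²

1 square yard = 1296.00 in².
1.6503 × 1296.00 ≈ 2139 in².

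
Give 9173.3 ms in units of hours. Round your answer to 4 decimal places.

0.0025 h

1 ms = 2.77778e-7 h.
Then 9173.3 × 2.77778e-7 ≈ 0.0025 h.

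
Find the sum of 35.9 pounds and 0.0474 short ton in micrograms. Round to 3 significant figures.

5.93e+10 micrograms

35.9 lb = 1.62840e+10 μg and 0.0474 short ton = 4.30006e+10 μg.
1.62840e+10 + 4.30006e+10 ≈ 5.93e+10 μg.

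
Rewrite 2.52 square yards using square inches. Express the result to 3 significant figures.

3270 in²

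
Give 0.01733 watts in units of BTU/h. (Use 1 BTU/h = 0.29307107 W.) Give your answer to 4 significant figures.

1 W = 3.41214 BTU/h.
So 0.01733 × 3.41214 ≈ 0.05913 BTU/h.

0.05913 BTU/h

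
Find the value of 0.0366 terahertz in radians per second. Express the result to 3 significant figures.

1 THz = 6.28319e+12 radians per second.
So 0.0366 × 6.28319e+12 ≈ 2.30e+11 rad/s.

2.30e+11 radians per second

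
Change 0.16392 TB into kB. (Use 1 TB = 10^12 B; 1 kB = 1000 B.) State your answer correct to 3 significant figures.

1.64 × 10^8 kB

1 terabyte = 1.00000 × 10^9 kB.
Then 0.16392 × 1.00000 × 10^9 ≈ 1.64 × 10^8 kB.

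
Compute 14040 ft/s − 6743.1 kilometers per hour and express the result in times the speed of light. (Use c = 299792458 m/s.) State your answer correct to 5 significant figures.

8.0266e-6 c

14040 ft/s = 1.42745e-5 c and 6743.1 km/h = 6.24793e-6 c.
1.42745e-5 − 6.24793e-6 ≈ 8.0266e-6 c.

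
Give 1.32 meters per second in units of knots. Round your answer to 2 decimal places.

2.57 kn

1 m/s = 1.94384 knots.
Thus 1.32 × 1.94384 ≈ 2.57 kn.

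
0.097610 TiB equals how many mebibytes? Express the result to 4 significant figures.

102400 mebibytes

1 tebibyte = 1.04858e+6 mebibytes.
So 0.097610 × 1.04858e+6 ≈ 102400 MiB.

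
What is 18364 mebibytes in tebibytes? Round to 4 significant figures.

1 mebibyte = 9.53674 × 10^-7 tebibytes.
Thus 18364 × 9.53674 × 10^-7 ≈ 0.01751 TiB.

0.01751 tebibytes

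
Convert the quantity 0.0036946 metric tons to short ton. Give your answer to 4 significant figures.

0.004073 short ton

1 t = 1.10231 short tons.
Then 0.0036946 × 1.10231 ≈ 0.004073 short ton.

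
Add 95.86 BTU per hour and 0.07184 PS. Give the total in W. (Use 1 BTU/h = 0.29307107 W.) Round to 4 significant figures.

80.93 W

95.86 BTU/h = 28.0938 W and 0.07184 PS = 52.8382 W.
28.0938 + 52.8382 ≈ 80.93 W.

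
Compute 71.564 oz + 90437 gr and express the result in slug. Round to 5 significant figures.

0.54057 slug

71.564 oz = 0.139017 slug and 90437 gr = 0.401553 slug.
0.139017 + 0.401553 ≈ 0.54057 slug.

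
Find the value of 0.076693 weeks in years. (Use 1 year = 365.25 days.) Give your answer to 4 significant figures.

1 week = 0.0191650 yr.
So 0.076693 × 0.0191650 ≈ 0.001470 yr.

0.001470 yr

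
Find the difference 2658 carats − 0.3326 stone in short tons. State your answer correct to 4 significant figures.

2658 ct = 0.000585989 short ton and 0.3326 st = 0.00232820 short ton.
0.000585989 − 0.00232820 ≈ -0.001742 short ton.

-0.001742 short tons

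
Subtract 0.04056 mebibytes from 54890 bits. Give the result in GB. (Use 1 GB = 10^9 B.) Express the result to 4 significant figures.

54890 bit = 6.86125 × 10^-6 GB and 0.04056 MiB = 4.25302 × 10^-5 GB.
6.86125 × 10^-6 − 4.25302 × 10^-5 ≈ -3.567 × 10^-5 GB.

-3.567 × 10^-5 gigabytes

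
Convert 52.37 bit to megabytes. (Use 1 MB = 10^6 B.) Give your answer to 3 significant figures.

1 bit = 1.25000e-7 MB.
Then 52.37 × 1.25000e-7 ≈ 6.55e-6 MB.

6.55e-6 megabytes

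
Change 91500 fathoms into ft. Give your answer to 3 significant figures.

549000 feet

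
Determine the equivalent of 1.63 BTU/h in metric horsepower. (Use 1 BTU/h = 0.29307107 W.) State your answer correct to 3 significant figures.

1 BTU per hour = 0.000398466 metric horsepower.
1.63 × 0.000398466 ≈ 0.000649 PS.

0.000649 PS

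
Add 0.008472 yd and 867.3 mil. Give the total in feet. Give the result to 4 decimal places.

0.008472 yd = 0.0254160 ft and 867.3 mil = 0.0722750 ft.
0.0254160 + 0.0722750 ≈ 0.0977 ft.

0.0977 ft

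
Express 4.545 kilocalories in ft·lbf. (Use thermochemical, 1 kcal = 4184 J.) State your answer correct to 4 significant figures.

1 kcal = 3085.96 ft·lbf.
Thus 4.545 × 3085.96 ≈ 14030 ft·lbf.

14030 ft·lbf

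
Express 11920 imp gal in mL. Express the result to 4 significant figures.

5.419 × 10^7 milliliters

1 imperial gallon = 4546.09 mL.
Then 11920 × 4546.09 ≈ 5.419 × 10^7 mL.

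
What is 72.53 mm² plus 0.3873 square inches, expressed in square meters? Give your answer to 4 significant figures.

0.0003224 m²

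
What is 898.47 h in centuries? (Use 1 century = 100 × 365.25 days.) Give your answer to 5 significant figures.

1 h = 1.14077e-6 centuries.
Thus 898.47 × 1.14077e-6 ≈ 0.0010249 century.

0.0010249 century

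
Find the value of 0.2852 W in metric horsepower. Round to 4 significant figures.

0.0003878 PS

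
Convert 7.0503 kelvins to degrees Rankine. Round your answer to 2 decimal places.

°R = K × 9/5.
Applying the formula gives 12.69 °R.

12.69 °R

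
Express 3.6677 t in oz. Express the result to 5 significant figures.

129370 oz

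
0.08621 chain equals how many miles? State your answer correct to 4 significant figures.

0.001078 miles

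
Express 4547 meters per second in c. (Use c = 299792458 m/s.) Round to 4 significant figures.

1 meter per second = 3.33564e-9 c.
Then 4547 × 3.33564e-9 ≈ 1.517e-5 c.

1.517e-5 c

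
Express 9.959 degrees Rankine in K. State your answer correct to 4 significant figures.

5.533 K

°R = K × 9/5.
Applying the formula gives 5.533 K.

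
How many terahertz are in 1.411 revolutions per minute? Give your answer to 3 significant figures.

2.35 × 10^-14 THz

1 revolution per minute = 1.66667 × 10^-14 THz.
Then 1.411 × 1.66667 × 10^-14 ≈ 2.35 × 10^-14 THz.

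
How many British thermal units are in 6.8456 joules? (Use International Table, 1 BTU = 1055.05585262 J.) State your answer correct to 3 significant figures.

1 joule = 0.000947817 British thermal units.
6.8456 × 0.000947817 ≈ 0.00649 BTU.

0.00649 British thermal units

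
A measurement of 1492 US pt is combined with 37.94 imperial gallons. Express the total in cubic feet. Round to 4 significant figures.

31.02 cubic feet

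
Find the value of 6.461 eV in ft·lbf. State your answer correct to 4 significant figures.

7.635e-19 foot-pounds

1 electronvolt = 1.18170e-19 ft·lbf.
6.461 × 1.18170e-19 ≈ 7.635e-19 ft·lbf.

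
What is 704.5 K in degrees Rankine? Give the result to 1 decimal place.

1268.1 °R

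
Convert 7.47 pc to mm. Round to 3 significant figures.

2.31e+20 mm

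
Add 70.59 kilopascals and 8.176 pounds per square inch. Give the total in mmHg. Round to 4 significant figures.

70.59 kPa = 529.468 mmHg and 8.176 psi = 422.821 mmHg.
529.468 + 422.821 ≈ 952.3 mmHg.

952.3 mmHg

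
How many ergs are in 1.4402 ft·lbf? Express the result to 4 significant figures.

1.953 × 10^7 erg

1 ft·lbf = 1.35582 × 10^7 erg.
So 1.4402 × 1.35582 × 10^7 ≈ 1.953 × 10^7 erg.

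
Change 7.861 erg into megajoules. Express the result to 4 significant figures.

7.861 × 10^-13 MJ

1 erg = 1.00000 × 10^-13 megajoules.
Thus 7.861 × 1.00000 × 10^-13 ≈ 7.861 × 10^-13 MJ.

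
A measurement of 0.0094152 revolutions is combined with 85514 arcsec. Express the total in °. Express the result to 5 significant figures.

27.143 degrees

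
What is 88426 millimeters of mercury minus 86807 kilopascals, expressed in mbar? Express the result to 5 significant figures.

-750180 mbar

88426 mmHg = 117892 mbar and 86807 kPa = 868070 mbar.
117892 − 868070 ≈ -750180 mbar.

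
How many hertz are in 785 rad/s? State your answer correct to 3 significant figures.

125 hertz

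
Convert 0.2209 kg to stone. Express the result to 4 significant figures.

0.03479 st

1 kilogram = 0.157473 stone.
So 0.2209 × 0.157473 ≈ 0.03479 st.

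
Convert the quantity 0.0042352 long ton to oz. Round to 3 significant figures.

152 oz

1 long ton = 35840.0 oz.
So 0.0042352 × 35840.0 ≈ 152 oz.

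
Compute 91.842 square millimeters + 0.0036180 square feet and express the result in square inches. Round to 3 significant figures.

0.663 in²

91.842 mm² = 0.142355 in² and 0.0036180 ft² = 0.520992 in².
0.142355 + 0.520992 ≈ 0.663 in².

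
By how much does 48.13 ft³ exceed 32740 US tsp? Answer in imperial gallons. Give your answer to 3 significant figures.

264 imp gal

48.13 ft³ = 299.794 imp gal and 32740 US tsp = 35.4971 imp gal.
299.794 − 35.4971 ≈ 264 imp gal.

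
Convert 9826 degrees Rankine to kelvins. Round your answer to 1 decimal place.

5458.9 K

°R = K × 9/5.
Applying the formula gives 5458.9 K.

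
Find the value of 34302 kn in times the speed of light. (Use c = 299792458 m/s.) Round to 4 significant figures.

5.886 × 10^-5 c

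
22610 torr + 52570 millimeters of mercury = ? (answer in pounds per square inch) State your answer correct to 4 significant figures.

22610 torr = 437.204 psi and 52570 mmHg = 1016.53 psi.
437.204 + 1016.53 ≈ 1454 psi.

1454 psi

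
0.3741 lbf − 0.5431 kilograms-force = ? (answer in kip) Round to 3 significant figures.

0.3741 lbf = 0.000374100 kip and 0.5431 kgf = 0.00119733 kip.
0.000374100 − 0.00119733 ≈ -0.000823 kip.

-0.000823 kip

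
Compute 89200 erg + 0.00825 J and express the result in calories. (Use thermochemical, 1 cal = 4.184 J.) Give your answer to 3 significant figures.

0.00410 cal

89200 erg = 0.00213193 cal and 0.00825 J = 0.00197180 cal.
0.00213193 + 0.00197180 ≈ 0.00410 cal.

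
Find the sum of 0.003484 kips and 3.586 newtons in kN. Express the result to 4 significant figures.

0.003484 kip = 0.0154976 kN and 3.586 N = 0.00358600 kN.
0.0154976 + 0.00358600 ≈ 0.01908 kN.

0.01908 kN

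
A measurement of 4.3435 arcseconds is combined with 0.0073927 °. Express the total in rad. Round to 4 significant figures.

0.0001501 rad

4.3435 arcsec = 2.10579e-5 rad and 0.0073927 ° = 0.000129027 rad.
2.10579e-5 + 0.000129027 ≈ 0.0001501 rad.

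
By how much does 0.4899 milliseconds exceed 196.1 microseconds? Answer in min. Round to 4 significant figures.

4.897e-6 minutes

0.4899 ms = 8.16500e-6 min and 196.1 μs = 3.26833e-6 min.
8.16500e-6 − 3.26833e-6 ≈ 4.897e-6 min.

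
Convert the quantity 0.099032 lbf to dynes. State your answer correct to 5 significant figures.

44052 dynes

1 lbf = 444822 dyn.
So 0.099032 × 444822 ≈ 44052 dyn.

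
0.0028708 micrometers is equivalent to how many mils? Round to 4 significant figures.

0.0001130 mil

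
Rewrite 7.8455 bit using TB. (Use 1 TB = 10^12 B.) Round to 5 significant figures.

1 bit = 1.25000 × 10^-13 TB.
So 7.8455 × 1.25000 × 10^-13 ≈ 9.8069 × 10^-13 TB.

9.8069 × 10^-13 TB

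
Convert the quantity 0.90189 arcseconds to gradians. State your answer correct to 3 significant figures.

0.000278 grad

1 arcsecond = 0.000308642 grad.
Thus 0.90189 × 0.000308642 ≈ 0.000278 grad.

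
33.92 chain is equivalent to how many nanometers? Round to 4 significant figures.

6.824 × 10^11 nm

1 chain = 2.01168 × 10^10 nanometers.
So 33.92 × 2.01168 × 10^10 ≈ 6.824 × 10^11 nm.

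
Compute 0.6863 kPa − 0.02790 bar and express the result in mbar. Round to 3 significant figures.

0.6863 kPa = 6.86300 mbar and 0.02790 bar = 27.9000 mbar.
6.86300 − 27.9000 ≈ -21.0 mbar.

-21.0 mbar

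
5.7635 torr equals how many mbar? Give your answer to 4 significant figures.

1 torr = 1.33322 millibar.
Then 5.7635 × 1.33322 ≈ 7.684 mbar.

7.684 mbar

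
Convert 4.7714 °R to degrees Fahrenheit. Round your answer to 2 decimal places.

-454.90 degrees Fahrenheit

°R = °F + 459.67.
Applying the formula gives -454.90 °F.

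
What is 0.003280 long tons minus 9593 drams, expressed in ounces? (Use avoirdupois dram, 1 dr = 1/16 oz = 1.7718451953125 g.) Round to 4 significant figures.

0.003280 long ton = 117.5552 oz and 9593 dr = 599.5625 oz.
117.5552 − 599.5625 ≈ -482.0 oz.

-482.0 oz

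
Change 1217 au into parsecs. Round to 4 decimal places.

0.0059 parsecs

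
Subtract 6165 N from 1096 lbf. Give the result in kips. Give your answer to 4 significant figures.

-0.2899 kip

1096 lbf = 1.096000 kip and 6165 N = 1.385947 kip.
1.096000 − 1.385947 ≈ -0.2899 kip.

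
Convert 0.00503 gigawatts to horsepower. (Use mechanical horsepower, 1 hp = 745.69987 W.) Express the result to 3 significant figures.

6750 horsepower

1 GW = 1.34102 × 10^6 hp.
So 0.00503 × 1.34102 × 10^6 ≈ 6750 hp.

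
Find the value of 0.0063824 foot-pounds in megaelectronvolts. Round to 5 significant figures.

5.4010 × 10^10 MeV

1 ft·lbf = 8.46235 × 10^12 MeV.
0.0063824 × 8.46235 × 10^12 ≈ 5.4010 × 10^10 MeV.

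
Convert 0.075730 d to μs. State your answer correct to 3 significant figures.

1 day = 8.64000 × 10^10 μs.
Thus 0.075730 × 8.64000 × 10^10 ≈ 6.54 × 10^9 μs.

6.54 × 10^9 microseconds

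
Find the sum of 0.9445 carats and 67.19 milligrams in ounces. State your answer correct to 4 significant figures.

0.009033 oz

0.9445 ct = 0.00666325 oz and 67.19 mg = 0.00237006 oz.
0.00666325 + 0.00237006 ≈ 0.009033 oz.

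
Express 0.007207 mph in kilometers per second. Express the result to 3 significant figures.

3.22 × 10^-6 km/s

1 mph = 0.000447040 km/s.
Then 0.007207 × 0.000447040 ≈ 3.22 × 10^-6 km/s.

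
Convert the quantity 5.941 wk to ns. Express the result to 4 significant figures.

3.593e+15 ns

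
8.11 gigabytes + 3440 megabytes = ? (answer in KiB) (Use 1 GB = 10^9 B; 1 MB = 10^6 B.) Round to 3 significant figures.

8.11 GB = 7919922 KiB and 3440 MB = 3359375 KiB.
7919922 + 3359375 ≈ 1.13e+7 KiB.

1.13e+7 KiB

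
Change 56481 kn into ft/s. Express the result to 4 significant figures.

1 knot = 1.68781 ft/s.
Then 56481 × 1.68781 ≈ 95330 ft/s.

95330 ft/s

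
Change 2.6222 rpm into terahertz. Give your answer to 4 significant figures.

4.370 × 10^-14 terahertz

1 revolution per minute = 1.66667 × 10^-14 THz.
2.6222 × 1.66667 × 10^-14 ≈ 4.370 × 10^-14 THz.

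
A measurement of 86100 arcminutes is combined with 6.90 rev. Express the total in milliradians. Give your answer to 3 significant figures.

86100 arcmin = 25045.5 mrad and 6.90 rev = 43354.0 mrad.
25045.5 + 43354.0 ≈ 68400 mrad.

68400 milliradians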